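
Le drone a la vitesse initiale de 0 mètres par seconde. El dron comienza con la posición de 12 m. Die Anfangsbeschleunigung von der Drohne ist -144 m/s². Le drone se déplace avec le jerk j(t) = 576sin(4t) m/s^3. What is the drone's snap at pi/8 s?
Starting from jerk j(t) = 576·sin(4·t), we take 1 derivative. Taking d/dt of j(t), we find s(t) = 2304·cos(4·t). Using s(t) = 2304·cos(4·t) and substituting t = pi/8, we find s = 0.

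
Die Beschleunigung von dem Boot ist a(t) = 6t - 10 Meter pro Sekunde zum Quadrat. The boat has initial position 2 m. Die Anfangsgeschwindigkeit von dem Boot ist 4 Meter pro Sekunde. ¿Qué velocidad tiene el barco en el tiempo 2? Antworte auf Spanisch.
Debemos encontrar la integral de nuestra ecuación de la aceleración a(t) = 6·t - 10 1 vez. Integrando la aceleración y usando la condición inicial v(0) = 4, obtenemos v(t) = 3·t^2 - 10·t + 4. Usando v(t) = 3·t^2 - 10·t + 4 y sustituyendo t = 2, encontramos v = -4.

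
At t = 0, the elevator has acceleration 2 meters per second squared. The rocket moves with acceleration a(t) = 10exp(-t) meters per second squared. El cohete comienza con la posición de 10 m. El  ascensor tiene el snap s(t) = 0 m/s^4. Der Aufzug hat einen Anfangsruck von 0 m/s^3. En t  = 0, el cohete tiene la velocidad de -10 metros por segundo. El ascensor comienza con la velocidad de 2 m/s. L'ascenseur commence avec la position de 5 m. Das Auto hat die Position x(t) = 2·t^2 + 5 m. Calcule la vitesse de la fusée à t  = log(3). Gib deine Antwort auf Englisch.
To solve this, we need to take 1 antiderivative of our acceleration equation a(t) = 10·exp(-t). Finding the antiderivative of a(t) and using v(0) = -10: v(t) = -10·exp(-t). From the given velocity equation v(t) = -10·exp(-t), we substitute t = log(3) to get v = -10/3.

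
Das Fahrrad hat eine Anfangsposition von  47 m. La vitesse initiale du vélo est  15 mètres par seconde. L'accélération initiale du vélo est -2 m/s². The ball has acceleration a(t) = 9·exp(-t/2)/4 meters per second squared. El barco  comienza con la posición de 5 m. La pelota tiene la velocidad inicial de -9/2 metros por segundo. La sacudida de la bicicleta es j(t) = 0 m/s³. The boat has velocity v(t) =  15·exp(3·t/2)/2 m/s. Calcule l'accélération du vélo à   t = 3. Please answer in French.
En partant du jerk j(t) = 0, nous prenons 1 intégrale. En prenant ∫j(t)dt et en appliquant a(0) = -2, nous trouvons a(t) = -2. De l'équation de l'accélération a(t) = -2, nous substituons t = 3 pour obtenir a = -2.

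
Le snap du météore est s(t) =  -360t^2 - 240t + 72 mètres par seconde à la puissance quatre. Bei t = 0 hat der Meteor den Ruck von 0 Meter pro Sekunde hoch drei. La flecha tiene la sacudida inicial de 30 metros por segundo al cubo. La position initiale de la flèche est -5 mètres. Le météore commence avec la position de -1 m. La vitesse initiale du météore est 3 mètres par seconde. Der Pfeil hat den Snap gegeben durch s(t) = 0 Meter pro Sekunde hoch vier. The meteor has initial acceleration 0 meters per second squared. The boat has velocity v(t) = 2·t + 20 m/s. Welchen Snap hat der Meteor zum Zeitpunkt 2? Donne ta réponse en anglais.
From the given snap equation s(t) = -360·t^2 - 240·t + 72, we substitute t = 2 to get s = -1848.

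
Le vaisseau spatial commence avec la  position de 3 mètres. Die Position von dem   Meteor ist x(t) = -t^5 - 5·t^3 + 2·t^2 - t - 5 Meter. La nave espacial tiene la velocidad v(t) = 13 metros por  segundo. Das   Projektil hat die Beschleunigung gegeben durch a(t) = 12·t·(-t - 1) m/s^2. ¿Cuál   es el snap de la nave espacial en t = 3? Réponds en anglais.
Starting from velocity v(t) = 13, we take 3 derivatives. Differentiating velocity, we get acceleration: a(t) = 0. The derivative of acceleration gives jerk: j(t) = 0. The derivative of jerk gives snap: s(t) = 0. Using s(t) = 0 and substituting t = 3, we find s = 0.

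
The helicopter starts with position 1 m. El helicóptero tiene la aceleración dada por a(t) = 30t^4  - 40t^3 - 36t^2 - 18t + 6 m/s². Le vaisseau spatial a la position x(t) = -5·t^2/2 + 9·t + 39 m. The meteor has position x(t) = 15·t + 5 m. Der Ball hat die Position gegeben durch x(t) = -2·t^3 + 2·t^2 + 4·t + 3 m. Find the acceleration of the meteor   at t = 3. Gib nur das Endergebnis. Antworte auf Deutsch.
Die Antwort ist 0.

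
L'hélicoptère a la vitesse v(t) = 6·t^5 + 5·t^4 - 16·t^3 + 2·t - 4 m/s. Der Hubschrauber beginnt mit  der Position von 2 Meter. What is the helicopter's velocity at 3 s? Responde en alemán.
Aus der Gleichung für die Geschwindigkeit v(t) = 6·t^5 + 5·t^4 - 16·t^3 + 2·t - 4, setzen wir t = 3 ein und erhalten v = 1433.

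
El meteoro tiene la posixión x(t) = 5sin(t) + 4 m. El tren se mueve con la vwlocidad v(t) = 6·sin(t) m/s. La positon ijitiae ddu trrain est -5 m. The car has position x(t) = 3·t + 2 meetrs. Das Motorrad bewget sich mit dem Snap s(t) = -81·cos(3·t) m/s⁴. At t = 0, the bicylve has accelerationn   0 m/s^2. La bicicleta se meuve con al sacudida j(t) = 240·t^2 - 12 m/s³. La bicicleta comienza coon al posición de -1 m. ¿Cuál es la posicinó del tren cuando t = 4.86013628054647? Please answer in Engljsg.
Starting from velocity v(t) = 6·sin(t), we take 1 integral. Finding the integral of v(t) and using x(0) = -5: x(t) = 1 - 6·cos(t). We have position x(t) = 1 - 6·cos(t). Substituting t = 4.86013628054647: x(4.86013628054647) = 0.116737895579547.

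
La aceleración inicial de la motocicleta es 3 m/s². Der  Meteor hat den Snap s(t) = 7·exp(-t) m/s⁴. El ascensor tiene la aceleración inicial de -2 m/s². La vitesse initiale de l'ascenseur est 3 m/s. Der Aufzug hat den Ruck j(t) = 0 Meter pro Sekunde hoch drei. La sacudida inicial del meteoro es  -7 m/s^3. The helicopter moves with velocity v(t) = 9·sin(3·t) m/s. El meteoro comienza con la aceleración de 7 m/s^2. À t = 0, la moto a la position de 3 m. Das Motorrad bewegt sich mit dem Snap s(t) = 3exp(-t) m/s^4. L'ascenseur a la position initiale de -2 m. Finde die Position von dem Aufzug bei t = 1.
Wir müssen unsere Gleichung für den Ruck j(t) = 0 3-mal integrieren. Das Integral von dem Ruck, mit a(0) = -2, ergibt die Beschleunigung: a(t) = -2. Die Stammfunktion von der Beschleunigung ist die Geschwindigkeit. Mit v(0) = 3 erhalten wir v(t) = 3 - 2·t. Mit ∫v(t)dt und Anwendung von x(0) = -2, finden wir x(t) = -t^2 + 3·t - 2. Mit x(t) = -t^2 + 3·t - 2 und Einsetzen von t = 1, finden wir x = 0.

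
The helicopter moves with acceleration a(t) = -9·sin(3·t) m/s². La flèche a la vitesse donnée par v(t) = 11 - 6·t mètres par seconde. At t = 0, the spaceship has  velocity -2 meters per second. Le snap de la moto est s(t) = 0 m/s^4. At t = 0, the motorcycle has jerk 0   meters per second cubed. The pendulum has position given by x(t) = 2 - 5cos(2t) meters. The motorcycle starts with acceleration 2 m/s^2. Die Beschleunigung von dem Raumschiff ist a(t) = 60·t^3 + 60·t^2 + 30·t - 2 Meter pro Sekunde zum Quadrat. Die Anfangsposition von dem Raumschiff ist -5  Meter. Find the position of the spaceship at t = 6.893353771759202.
We must find the integral of our acceleration equation a(t) = 60·t^3 + 60·t^2 + 30·t - 2 2 times. Integrating acceleration and using the initial condition v(0) = -2, we get v(t) = 15·t^4 + 20·t^3 + 15·t^2 - 2·t - 2. Finding the antiderivative of v(t) and using x(0) = -5: x(t) = 3·t^5 + 5·t^4 + 5·t^3 - t^2 - 2·t - 5. From the given position equation x(t) = 3·t^5 + 5·t^4 + 5·t^3 - t^2 - 2·t - 5, we substitute t = 6.893353771759202 to get x = 59556.8538594306.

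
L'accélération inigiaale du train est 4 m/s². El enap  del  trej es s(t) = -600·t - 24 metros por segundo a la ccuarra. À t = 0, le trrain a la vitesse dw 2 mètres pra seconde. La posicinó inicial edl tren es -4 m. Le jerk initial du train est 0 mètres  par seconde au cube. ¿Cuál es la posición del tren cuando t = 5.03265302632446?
Para resolver esto, necesitamos tomar 4 integrales de nuestra ecuación del snap s(t) = -600·t - 24. Tomando ∫s(t)dt y aplicando j(0) = 0, encontramos j(t) = 12·t·(-25·t - 2). La antiderivada de la sacudida, con a(0) = 4, da la aceleración: a(t) = -100·t^3 - 12·t^2 + 4. La integral de la aceleración, con v(0) = 2, da la velocidad: v(t) = -25·t^4 - 4·t^3 + 4·t + 2. La antiderivada de la velocidad es la posición. Usando x(0) = -4, obtenemos x(t) = -5·t^5 - t^4 + 2·t^2 + 2·t - 4. De la ecuación de la posición x(t) = -5·t^5 - t^4 + 2·t^2 + 2·t - 4, sustituimos t = 5.03265302632446 para obtener x = -16726.6777181569.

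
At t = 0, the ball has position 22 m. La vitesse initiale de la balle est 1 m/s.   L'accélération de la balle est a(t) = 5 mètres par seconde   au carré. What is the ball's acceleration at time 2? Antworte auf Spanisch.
Usando a(t) = 5 y sustituyendo t = 2, encontramos a = 5.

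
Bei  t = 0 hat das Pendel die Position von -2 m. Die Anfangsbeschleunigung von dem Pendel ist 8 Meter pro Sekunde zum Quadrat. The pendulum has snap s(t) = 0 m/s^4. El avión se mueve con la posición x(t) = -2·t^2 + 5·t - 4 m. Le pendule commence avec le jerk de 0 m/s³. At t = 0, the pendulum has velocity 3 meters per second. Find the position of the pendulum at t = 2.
To find the answer, we compute 4 antiderivatives of s(t) = 0. The integral of snap, with j(0) = 0, gives jerk: j(t) = 0. The integral of jerk, with a(0) = 8, gives acceleration: a(t) = 8. Integrating acceleration and using the initial condition v(0) = 3, we get v(t) = 8·t + 3. Finding the integral of v(t) and using x(0) = -2: x(t) = 4·t^2 + 3·t - 2. We have position x(t) = 4·t^2 + 3·t - 2. Substituting t = 2: x(2) = 20.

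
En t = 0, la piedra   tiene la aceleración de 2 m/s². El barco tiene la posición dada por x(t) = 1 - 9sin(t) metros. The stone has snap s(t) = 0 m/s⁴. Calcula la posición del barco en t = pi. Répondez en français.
Nous avons la position x(t) = 1 - 9·sin(t). En substituant t = pi: x(pi) = 1.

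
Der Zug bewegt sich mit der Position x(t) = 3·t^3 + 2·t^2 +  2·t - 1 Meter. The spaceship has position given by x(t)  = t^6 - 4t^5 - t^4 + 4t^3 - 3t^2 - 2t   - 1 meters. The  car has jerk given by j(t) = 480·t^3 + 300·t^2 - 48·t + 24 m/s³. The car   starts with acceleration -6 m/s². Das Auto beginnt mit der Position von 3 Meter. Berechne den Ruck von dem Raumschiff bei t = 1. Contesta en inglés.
We must differentiate our position equation x(t) = t^6 - 4·t^5 - t^4 + 4·t^3 - 3·t^2 - 2·t - 1 3 times. Differentiating position, we get velocity: v(t) = 6·t^5 - 20·t^4 - 4·t^3 + 12·t^2 - 6·t - 2. Differentiating velocity, we get acceleration: a(t) = 30·t^4 - 80·t^3 - 12·t^2 + 24·t - 6. Differentiating acceleration, we get jerk: j(t) = 120·t^3 - 240·t^2 - 24·t + 24. From the given jerk equation j(t) = 120·t^3 - 240·t^2 - 24·t + 24, we substitute t = 1 to get j = -120.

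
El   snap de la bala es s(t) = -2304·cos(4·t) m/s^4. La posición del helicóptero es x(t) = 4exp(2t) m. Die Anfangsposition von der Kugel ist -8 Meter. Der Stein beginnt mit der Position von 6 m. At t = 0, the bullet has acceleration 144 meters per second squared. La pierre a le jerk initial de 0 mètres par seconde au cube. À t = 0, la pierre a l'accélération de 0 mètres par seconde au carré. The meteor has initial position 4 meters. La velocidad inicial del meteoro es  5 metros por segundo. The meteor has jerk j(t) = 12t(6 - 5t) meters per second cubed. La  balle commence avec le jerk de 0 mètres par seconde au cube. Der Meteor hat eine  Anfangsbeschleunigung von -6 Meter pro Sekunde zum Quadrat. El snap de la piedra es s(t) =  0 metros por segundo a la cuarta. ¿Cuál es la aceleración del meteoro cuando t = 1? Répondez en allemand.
Um dies zu lösen, müssen wir 1 Stammfunktion unserer Gleichung für den Ruck j(t) = 12·t·(6 - 5·t) finden. Mit ∫j(t)dt und Anwendung von a(0) = -6, finden wir a(t) = -20·t^3 + 36·t^2 - 6. Aus der Gleichung für die Beschleunigung a(t) = -20·t^3 + 36·t^2 - 6, setzen wir t = 1 ein und erhalten a = 10.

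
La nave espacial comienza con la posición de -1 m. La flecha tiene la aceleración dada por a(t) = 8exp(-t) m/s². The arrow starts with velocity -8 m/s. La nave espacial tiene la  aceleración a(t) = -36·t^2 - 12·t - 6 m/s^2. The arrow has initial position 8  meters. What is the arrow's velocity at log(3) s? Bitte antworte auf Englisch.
We must find the integral of our acceleration equation a(t) = 8·exp(-t) 1 time. Taking ∫a(t)dt and applying v(0) = -8, we find v(t) = -8·exp(-t). From the given velocity equation v(t) = -8·exp(-t), we substitute t = log(3) to get v = -8/3.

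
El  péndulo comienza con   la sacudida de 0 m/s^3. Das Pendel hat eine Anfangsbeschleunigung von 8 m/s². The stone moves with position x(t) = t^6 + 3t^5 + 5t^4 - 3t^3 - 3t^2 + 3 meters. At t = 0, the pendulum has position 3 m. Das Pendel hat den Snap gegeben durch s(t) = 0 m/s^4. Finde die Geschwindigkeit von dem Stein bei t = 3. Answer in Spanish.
Debemos derivar nuestra ecuación de la posición x(t) = t^6 + 3·t^5 + 5·t^4 - 3·t^3 - 3·t^2 + 3 1 vez. La derivada de la posición da la velocidad: v(t) = 6·t^5 + 15·t^4 + 20·t^3 - 9·t^2 - 6·t. De la ecuación de la velocidad v(t) = 6·t^5 + 15·t^4 + 20·t^3 - 9·t^2 - 6·t, sustituimos t = 3 para obtener v = 3114.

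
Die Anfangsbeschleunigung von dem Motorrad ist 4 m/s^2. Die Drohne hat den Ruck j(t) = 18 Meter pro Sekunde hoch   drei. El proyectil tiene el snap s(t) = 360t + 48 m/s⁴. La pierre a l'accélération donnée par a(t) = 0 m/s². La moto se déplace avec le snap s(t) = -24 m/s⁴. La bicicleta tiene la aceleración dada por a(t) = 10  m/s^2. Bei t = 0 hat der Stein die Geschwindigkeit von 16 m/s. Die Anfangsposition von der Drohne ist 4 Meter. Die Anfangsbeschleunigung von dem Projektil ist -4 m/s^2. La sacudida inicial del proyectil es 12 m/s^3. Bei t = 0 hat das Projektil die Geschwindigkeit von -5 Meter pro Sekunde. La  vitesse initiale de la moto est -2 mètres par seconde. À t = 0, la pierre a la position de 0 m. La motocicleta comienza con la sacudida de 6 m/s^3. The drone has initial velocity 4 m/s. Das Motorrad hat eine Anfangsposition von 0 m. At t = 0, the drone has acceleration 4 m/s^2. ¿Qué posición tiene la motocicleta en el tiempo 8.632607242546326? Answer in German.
Wir müssen die Stammfunktion unserer Gleichung für den Snap s(t) = -24 4-mal finden. Durch Integration von dem Snap und Verwendung der Anfangsbedingung j(0) = 6, erhalten wir j(t) = 6 - 24·t. Die Stammfunktion von dem Ruck ist die Beschleunigung. Mit a(0) = 4 erhalten wir a(t) = -12·t^2 + 6·t + 4. Das Integral von der Beschleunigung, mit v(0) = -2, ergibt die Geschwindigkeit: v(t) = -4·t^3 + 3·t^2 + 4·t - 2. Mit ∫v(t)dt und Anwendung von x(0) = 0, finden wir x(t) = -t^4 + t^3 + 2·t^2 - 2·t. Mit x(t) = -t^4 + t^3 + 2·t^2 - 2·t und Einsetzen von t = 8.632607242546326, finden wir x = -4778.41778059655.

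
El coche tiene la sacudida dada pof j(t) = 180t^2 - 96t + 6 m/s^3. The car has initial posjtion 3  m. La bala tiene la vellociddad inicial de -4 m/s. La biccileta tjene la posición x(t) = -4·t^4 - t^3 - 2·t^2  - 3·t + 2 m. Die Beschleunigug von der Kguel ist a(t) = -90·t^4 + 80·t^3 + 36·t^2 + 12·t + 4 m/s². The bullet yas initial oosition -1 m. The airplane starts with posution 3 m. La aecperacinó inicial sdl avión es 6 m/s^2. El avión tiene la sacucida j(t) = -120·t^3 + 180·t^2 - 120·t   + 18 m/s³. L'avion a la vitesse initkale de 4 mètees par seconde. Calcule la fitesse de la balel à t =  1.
Nous devons intégrer notre équation de l'accélération a(t) = -90·t^4 + 80·t^3 + 36·t^2 + 12·t + 4 1 fois. En prenant ∫a(t)dt et en appliquant v(0) = -4, nous trouvons v(t) = -18·t^5 + 20·t^4 + 12·t^3 + 6·t^2 + 4·t - 4. En utilisant v(t) = -18·t^5 + 20·t^4 + 12·t^3 + 6·t^2 + 4·t - 4 et en substituant t = 1, nous trouvons v = 20.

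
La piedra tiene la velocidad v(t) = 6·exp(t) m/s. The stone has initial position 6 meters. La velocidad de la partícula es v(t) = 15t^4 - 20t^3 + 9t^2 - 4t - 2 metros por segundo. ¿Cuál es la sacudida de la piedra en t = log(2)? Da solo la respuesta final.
En t = log(2), j = 12.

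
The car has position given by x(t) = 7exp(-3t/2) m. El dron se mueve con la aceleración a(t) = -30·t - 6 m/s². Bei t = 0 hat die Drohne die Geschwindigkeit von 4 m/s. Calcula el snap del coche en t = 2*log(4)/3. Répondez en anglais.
To solve this, we need to take 4 derivatives of our position equation x(t) = 7·exp(-3·t/2). Differentiating position, we get velocity: v(t) = -21·exp(-3·t/2)/2. The derivative of velocity gives acceleration: a(t) = 63·exp(-3·t/2)/4. The derivative of acceleration gives jerk: j(t) = -189·exp(-3·t/2)/8. Differentiating jerk, we get snap: s(t) = 567·exp(-3·t/2)/16. From the given snap equation s(t) = 567·exp(-3·t/2)/16, we substitute t = 2*log(4)/3 to get s = 567/64.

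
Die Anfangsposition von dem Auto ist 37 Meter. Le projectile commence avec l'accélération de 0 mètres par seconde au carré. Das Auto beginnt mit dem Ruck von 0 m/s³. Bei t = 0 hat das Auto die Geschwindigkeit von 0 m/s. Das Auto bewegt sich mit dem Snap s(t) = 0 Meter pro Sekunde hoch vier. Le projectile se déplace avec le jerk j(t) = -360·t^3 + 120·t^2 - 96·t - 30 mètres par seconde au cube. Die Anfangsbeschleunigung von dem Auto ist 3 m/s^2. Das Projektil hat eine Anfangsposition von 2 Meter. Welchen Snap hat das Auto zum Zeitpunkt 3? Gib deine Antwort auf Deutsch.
Wir haben den Snap s(t) = 0. Durch Einsetzen von t = 3: s(3) = 0.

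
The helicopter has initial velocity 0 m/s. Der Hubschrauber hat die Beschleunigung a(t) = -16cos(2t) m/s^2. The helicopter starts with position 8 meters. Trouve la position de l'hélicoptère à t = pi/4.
Pour résoudre ceci, nous devons prendre 2 primitives de notre équation de l'accélération a(t) = -16·cos(2·t). L'intégrale de l'accélération est la vitesse. En utilisant v(0) = 0, nous obtenons v(t) = -8·sin(2·t). En prenant ∫v(t)dt et en appliquant x(0) = 8, nous trouvons x(t) = 4·cos(2·t) + 4. En utilisant x(t) = 4·cos(2·t) + 4 et en substituant t = pi/4, nous trouvons x = 4.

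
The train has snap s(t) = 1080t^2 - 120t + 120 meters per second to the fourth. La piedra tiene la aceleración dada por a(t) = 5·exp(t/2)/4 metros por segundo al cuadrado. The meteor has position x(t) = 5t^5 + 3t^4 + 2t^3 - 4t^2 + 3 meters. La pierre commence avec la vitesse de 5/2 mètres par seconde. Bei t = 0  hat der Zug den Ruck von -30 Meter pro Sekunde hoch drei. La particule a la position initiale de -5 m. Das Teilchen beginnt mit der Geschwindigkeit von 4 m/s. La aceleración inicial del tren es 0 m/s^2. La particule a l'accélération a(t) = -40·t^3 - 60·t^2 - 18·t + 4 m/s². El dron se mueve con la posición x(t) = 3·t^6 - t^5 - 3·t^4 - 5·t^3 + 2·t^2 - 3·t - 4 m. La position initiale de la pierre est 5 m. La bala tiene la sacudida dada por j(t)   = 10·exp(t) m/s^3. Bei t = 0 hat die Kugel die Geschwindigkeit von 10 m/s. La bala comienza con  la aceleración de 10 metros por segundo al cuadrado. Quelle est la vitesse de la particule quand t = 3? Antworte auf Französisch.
Pour résoudre ceci, nous devons prendre 1 intégrale de notre équation de l'accélération a(t) = -40·t^3 - 60·t^2 - 18·t + 4. En prenant ∫a(t)dt et en appliquant v(0) = 4, nous trouvons v(t) = -10·t^4 - 20·t^3 - 9·t^2 + 4·t + 4. Nous avons la vitesse v(t) = -10·t^4 - 20·t^3 - 9·t^2 + 4·t + 4. En substituant t = 3: v(3) = -1415.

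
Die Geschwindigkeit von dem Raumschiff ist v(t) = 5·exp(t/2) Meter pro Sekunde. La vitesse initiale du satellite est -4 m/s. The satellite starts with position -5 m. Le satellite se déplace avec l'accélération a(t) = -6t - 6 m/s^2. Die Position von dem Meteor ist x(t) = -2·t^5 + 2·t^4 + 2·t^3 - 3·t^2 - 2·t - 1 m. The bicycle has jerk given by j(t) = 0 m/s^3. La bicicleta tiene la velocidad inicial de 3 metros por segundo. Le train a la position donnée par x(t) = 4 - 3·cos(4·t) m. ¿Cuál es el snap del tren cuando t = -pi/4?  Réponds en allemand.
Wir müssen unsere Gleichung für die Position x(t) = 4 - 3·cos(4·t) 4-mal ableiten. Mit d/dt von x(t) finden wir v(t) = 12·sin(4·t). Durch Ableiten von der Geschwindigkeit erhalten wir die Beschleunigung: a(t) = 48·cos(4·t). Durch Ableiten von der Beschleunigung erhalten wir den Ruck: j(t) = -192·sin(4·t). Die Ableitung von dem Ruck ergibt den Snap: s(t) = -768·cos(4·t). Mit s(t) = -768·cos(4·t) und Einsetzen von t = -pi/4, finden wir s = 768.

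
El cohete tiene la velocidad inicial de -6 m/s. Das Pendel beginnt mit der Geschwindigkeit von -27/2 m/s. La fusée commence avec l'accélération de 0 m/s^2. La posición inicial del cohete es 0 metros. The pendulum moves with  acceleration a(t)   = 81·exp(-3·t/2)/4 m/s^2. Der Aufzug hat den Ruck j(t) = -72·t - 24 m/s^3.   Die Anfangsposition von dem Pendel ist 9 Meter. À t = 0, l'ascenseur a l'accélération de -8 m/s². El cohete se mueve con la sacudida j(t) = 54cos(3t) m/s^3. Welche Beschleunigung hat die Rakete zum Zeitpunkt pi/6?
Um dies zu lösen, müssen wir 1 Stammfunktion unserer Gleichung für den Ruck j(t) = 54·cos(3·t) finden. Die Stammfunktion von dem Ruck ist die Beschleunigung. Mit a(0) = 0 erhalten wir a(t) = 18·sin(3·t). Wir haben die Beschleunigung a(t) = 18·sin(3·t). Durch Einsetzen von t = pi/6: a(pi/6) = 18.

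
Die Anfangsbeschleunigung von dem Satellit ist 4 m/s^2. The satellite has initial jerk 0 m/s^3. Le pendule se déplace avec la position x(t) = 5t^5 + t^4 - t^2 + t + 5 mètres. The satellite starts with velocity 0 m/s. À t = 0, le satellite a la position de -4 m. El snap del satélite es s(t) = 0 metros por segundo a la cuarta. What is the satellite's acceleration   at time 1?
To solve this, we need to take 2 integrals of our snap equation s(t) = 0. Integrating snap and using the initial condition j(0) = 0, we get j(t) = 0. Integrating jerk and using the initial condition a(0) = 4, we get a(t) = 4. Using a(t) = 4 and substituting t = 1, we find a = 4.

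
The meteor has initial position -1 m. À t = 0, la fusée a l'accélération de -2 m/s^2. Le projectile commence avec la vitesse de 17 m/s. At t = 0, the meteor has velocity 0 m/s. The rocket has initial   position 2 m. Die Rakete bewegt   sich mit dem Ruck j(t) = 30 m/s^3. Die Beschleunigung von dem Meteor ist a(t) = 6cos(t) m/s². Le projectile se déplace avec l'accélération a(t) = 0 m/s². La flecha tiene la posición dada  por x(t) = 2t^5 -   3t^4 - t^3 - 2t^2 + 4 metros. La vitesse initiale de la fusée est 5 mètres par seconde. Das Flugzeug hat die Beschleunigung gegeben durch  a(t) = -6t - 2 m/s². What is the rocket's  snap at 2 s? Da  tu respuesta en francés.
En partant du jerk j(t) = 30, nous prenons 1 dérivée. En prenant d/dt de j(t), nous trouvons s(t) = 0. Nous avons le snap s(t) = 0. En substituant t = 2: s(2) = 0.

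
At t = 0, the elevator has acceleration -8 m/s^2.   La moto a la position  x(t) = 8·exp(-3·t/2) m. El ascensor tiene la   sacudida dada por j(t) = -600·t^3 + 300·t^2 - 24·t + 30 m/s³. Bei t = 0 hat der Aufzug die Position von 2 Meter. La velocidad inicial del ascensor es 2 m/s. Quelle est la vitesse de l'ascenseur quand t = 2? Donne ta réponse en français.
Pour résoudre ceci, nous devons prendre 2 primitives de notre équation du jerk j(t) = -600·t^3 + 300·t^2 - 24·t + 30. En prenant ∫j(t)dt et en appliquant a(0) = -8, nous trouvons a(t) = -150·t^4 + 100·t^3 - 12·t^2 + 30·t - 8. L'intégrale de l'accélération est la vitesse. En utilisant v(0) = 2, nous obtenons v(t) = -30·t^5 + 25·t^4 - 4·t^3 + 15·t^2 - 8·t + 2. De l'équation de la vitesse v(t) = -30·t^5 + 25·t^4 - 4·t^3 + 15·t^2 - 8·t + 2, nous substituons t = 2 pour obtenir v = -546.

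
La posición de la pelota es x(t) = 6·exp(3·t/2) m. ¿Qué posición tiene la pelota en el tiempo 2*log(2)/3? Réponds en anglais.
Using x(t) = 6·exp(3·t/2) and substituting t = 2*log(2)/3, we find x = 12.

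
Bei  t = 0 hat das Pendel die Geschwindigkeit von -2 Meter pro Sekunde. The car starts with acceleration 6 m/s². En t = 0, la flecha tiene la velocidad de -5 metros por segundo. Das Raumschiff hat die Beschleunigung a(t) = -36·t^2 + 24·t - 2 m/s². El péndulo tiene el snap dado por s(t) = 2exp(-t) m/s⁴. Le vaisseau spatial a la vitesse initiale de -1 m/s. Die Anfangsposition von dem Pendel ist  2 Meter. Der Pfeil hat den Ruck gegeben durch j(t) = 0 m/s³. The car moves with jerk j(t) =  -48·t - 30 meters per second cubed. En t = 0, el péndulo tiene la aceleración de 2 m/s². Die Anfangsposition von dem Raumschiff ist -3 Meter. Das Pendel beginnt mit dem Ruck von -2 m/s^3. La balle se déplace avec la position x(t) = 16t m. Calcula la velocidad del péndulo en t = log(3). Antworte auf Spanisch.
Debemos encontrar la integral de nuestra ecuación del snap s(t) = 2·exp(-t) 3 veces. La integral del snap es la sacudida. Usando j(0) = -2, obtenemos j(t) = -2·exp(-t). Tomando ∫j(t)dt y aplicando a(0) = 2, encontramos a(t) = 2·exp(-t). La antiderivada de la aceleración es la velocidad. Usando v(0) = -2, obtenemos v(t) = -2·exp(-t). Usando v(t) = -2·exp(-t) y sustituyendo t = log(3), encontramos v = -2/3.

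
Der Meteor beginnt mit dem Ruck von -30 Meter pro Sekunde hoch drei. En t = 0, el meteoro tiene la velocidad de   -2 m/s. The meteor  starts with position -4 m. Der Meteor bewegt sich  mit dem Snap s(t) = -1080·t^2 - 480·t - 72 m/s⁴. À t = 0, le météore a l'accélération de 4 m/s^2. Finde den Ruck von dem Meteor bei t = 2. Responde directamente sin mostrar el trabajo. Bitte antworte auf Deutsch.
j(2) = -4014.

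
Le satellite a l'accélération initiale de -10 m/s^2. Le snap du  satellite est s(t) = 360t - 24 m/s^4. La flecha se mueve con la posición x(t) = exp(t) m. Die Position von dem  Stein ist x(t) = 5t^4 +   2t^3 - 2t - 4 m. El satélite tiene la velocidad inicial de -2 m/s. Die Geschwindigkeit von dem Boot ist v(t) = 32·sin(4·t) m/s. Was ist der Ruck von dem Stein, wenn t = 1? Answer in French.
Pour résoudre ceci, nous devons prendre 3 dérivées de notre équation de la position x(t) = 5·t^4 + 2·t^3 - 2·t - 4. En dérivant la position, nous obtenons la vitesse: v(t) = 20·t^3 + 6·t^2 - 2. En dérivant la vitesse, nous obtenons l'accélération: a(t) = 60·t^2 + 12·t. La dérivée de l'accélération donne le jerk: j(t) = 120·t + 12. De l'équation du jerk j(t) = 120·t + 12, nous substituons t = 1 pour obtenir j = 132.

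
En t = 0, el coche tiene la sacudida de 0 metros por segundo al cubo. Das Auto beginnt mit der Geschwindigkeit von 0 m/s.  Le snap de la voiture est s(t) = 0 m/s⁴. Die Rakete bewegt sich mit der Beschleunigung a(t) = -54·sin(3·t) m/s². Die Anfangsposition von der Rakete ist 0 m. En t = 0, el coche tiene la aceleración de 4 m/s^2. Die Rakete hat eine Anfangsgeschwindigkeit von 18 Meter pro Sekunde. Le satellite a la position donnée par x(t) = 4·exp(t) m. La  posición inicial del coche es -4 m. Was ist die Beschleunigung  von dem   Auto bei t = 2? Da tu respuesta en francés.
Pour résoudre ceci, nous devons prendre 2 intégrales de notre équation du snap s(t) = 0. L'intégrale du snap est le jerk. En utilisant j(0) = 0, nous obtenons j(t) = 0. La primitive du jerk, avec a(0) = 4, donne l'accélération: a(t) = 4. Nous avons l'accélération a(t) = 4. En substituant t = 2: a(2) = 4.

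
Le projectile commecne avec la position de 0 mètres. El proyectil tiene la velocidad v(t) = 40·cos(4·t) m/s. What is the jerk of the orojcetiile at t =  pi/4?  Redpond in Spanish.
Para resolver esto, necesitamos tomar 2 derivadas de nuestra ecuación de la velocidad v(t) = 40·cos(4·t). Tomando d/dt de v(t), encontramos a(t) = -160·sin(4·t). La derivada de la aceleración da la sacudida: j(t) = -640·cos(4·t). Usando j(t) = -640·cos(4·t) y sustituyendo t = pi/4, encontramos j = 640.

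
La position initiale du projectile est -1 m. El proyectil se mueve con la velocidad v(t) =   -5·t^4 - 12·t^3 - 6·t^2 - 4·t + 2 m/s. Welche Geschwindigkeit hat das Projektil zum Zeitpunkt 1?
Aus der Gleichung für die Geschwindigkeit v(t) = -5·t^4 - 12·t^3 - 6·t^2 - 4·t + 2, setzen wir t = 1 ein und erhalten v = -25.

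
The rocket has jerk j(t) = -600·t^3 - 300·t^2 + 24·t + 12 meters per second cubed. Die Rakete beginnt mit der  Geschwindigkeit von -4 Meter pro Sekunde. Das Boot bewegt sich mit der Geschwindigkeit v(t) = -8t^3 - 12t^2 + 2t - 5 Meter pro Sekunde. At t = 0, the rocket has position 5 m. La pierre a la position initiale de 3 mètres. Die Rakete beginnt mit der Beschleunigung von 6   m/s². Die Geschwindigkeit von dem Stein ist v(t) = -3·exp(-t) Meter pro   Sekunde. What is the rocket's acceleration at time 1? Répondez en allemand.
Wir müssen unsere Gleichung für den Ruck j(t) = -600·t^3 - 300·t^2 + 24·t + 12 1-mal integrieren. Mit ∫j(t)dt und Anwendung von a(0) = 6, finden wir a(t) = -150·t^4 - 100·t^3 + 12·t^2 + 12·t + 6. Mit a(t) = -150·t^4 - 100·t^3 + 12·t^2 + 12·t + 6 und Einsetzen von t = 1, finden wir a = -220.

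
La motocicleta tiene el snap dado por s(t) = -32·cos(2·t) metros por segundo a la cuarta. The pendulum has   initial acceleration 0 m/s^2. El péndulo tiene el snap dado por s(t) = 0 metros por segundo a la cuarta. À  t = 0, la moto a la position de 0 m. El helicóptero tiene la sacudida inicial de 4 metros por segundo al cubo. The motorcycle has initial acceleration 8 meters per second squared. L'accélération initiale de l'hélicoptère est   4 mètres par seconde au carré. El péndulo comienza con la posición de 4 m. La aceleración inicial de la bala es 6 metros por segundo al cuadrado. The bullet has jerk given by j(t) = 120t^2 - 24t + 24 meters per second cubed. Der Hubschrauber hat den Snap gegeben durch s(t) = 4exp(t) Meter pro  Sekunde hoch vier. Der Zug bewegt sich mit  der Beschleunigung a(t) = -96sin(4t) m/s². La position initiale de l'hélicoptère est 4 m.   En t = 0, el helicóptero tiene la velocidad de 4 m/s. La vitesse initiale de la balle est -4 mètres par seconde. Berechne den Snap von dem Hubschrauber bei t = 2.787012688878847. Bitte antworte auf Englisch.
We have snap s(t) = 4·exp(t). Substituting t = 2.787012688878847: s(2.787012688878847) = 64.9298236164883.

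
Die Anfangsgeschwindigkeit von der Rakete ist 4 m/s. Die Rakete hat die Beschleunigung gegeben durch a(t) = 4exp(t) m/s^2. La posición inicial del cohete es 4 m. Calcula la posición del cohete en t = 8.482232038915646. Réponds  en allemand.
Wir müssen die Stammfunktion unserer Gleichung für die Beschleunigung a(t) = 4·exp(t) 2-mal finden. Mit ∫a(t)dt und Anwendung von v(0) = 4, finden wir v(t) = 4·exp(t). Das Integral von der Geschwindigkeit ist die Position. Mit x(0) = 4 erhalten wir x(t) = 4·exp(t). Wir haben die Position x(t) = 4·exp(t). Durch Einsetzen von t = 8.482232038915646: x(8.482232038915646) = 19312.8585668405.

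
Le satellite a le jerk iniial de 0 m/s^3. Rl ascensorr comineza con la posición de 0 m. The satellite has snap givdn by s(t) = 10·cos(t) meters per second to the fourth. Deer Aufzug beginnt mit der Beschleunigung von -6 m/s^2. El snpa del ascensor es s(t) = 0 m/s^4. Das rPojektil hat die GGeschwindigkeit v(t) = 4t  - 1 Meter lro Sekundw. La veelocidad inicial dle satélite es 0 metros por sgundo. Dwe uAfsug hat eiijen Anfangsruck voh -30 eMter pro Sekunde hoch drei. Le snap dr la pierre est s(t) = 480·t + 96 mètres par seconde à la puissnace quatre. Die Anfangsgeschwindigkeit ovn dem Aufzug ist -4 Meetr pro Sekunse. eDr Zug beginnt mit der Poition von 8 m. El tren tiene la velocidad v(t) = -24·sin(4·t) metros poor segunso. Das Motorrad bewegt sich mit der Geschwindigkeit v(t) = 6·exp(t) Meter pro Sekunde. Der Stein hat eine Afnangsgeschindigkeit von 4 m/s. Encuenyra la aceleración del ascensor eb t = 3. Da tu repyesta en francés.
Nous devons trouver la primitive de notre équation du snap s(t) = 0 2 fois. La primitive du snap, avec j(0) = -30, donne le jerk: j(t) = -30. En intégrant le jerk et en utilisant la condition initiale a(0) = -6, nous obtenons a(t) = -30·t - 6. De l'équation de l'accélération a(t) = -30·t - 6, nous substituons t = 3 pour obtenir a = -96.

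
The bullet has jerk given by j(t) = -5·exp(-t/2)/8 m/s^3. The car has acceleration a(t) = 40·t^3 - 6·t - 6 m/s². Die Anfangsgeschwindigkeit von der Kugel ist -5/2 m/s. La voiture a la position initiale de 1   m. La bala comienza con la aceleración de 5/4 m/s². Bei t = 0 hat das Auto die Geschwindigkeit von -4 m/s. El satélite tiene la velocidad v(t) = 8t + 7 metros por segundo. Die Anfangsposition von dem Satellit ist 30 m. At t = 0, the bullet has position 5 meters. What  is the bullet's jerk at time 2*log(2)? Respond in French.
De l'équation du jerk j(t) = -5·exp(-t/2)/8, nous substituons t = 2*log(2) pour obtenir j = -5/16.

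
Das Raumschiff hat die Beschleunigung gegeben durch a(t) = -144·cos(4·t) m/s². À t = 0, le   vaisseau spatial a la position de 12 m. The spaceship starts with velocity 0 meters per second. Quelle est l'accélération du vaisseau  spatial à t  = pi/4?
Nous avons l'accélération a(t) = -144·cos(4·t). En substituant t = pi/4: a(pi/4) = 144.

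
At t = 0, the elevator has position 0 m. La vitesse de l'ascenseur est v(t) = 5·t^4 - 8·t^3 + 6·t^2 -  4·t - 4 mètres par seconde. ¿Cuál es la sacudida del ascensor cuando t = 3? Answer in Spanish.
Partiendo de la velocidad v(t) = 5·t^4 - 8·t^3 + 6·t^2 - 4·t - 4, tomamos 2 derivadas. La derivada de la velocidad da la aceleración: a(t) = 20·t^3 - 24·t^2 + 12·t - 4. Tomando d/dt de a(t), encontramos j(t) = 60·t^2 - 48·t + 12. Usando j(t) = 60·t^2 - 48·t + 12 y sustituyendo t = 3, encontramos j = 408.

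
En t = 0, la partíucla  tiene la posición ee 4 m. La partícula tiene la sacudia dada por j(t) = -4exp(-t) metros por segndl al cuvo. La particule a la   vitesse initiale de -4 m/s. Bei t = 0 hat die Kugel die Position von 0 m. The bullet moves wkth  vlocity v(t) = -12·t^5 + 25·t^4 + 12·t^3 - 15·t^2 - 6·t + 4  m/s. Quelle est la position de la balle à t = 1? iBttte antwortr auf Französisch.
Pour résoudre ceci, nous devons prendre 1 intégrale de notre équation de la vitesse v(t) = -12·t^5 + 25·t^4 + 12·t^3 - 15·t^2 - 6·t + 4. En intégrant la vitesse et en utilisant la condition initiale x(0) = 0, nous obtenons x(t) = -2·t^6 + 5·t^5 + 3·t^4 - 5·t^3 - 3·t^2 + 4·t. De l'équation de la position x(t) = -2·t^6 + 5·t^5 + 3·t^4 - 5·t^3 - 3·t^2 + 4·t, nous substituons t = 1 pour obtenir x = 2.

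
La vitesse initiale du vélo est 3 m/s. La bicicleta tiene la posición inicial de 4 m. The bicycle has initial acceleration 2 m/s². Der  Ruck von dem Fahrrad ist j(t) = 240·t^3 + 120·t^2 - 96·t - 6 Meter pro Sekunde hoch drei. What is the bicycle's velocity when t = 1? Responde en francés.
En partant du jerk j(t) = 240·t^3 + 120·t^2 - 96·t - 6, nous prenons 2 primitives. En intégrant le jerk et en utilisant la condition initiale a(0) = 2, nous obtenons a(t) = 60·t^4 + 40·t^3 - 48·t^2 - 6·t + 2. En prenant ∫a(t)dt et en appliquant v(0) = 3, nous trouvons v(t) = 12·t^5 + 10·t^4 - 16·t^3 - 3·t^2 + 2·t + 3. De l'équation de la vitesse v(t) = 12·t^5 + 10·t^4 - 16·t^3 - 3·t^2 + 2·t + 3, nous substituons t = 1 pour obtenir v = 8.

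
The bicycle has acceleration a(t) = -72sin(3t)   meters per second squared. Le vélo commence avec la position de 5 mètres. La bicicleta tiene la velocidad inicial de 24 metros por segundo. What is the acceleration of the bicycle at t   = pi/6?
Using a(t) = -72·sin(3·t) and substituting t = pi/6, we find a = -72.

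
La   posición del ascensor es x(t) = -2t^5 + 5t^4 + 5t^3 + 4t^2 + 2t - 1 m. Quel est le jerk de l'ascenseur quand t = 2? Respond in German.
Um dies zu lösen, müssen wir 3 Ableitungen unserer Gleichung für die Position x(t) = -2·t^5 + 5·t^4 + 5·t^3 + 4·t^2 + 2·t - 1 nehmen. Mit d/dt von x(t) finden wir v(t) = -10·t^4 + 20·t^3 + 15·t^2 + 8·t + 2. Die Ableitung von der Geschwindigkeit ergibt die Beschleunigung: a(t) = -40·t^3 + 60·t^2 + 30·t + 8. Mit d/dt von a(t) finden wir j(t) = -120·t^2 + 120·t + 30. Aus der Gleichung für den Ruck j(t) = -120·t^2 + 120·t + 30, setzen wir t = 2 ein und erhalten j = -210.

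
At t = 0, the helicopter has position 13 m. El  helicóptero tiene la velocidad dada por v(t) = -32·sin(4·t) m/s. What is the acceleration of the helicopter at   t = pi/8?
To solve this, we need to take 1 derivative of our velocity equation v(t) = -32·sin(4·t). Differentiating velocity, we get acceleration: a(t) = -128·cos(4·t). Using a(t) = -128·cos(4·t) and substituting t = pi/8, we find a = 0.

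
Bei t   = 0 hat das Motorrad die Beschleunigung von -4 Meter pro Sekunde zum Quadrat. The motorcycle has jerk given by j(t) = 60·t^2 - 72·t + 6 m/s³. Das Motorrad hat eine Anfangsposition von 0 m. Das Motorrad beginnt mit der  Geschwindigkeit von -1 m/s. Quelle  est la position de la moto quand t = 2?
Nous devons trouver l'intégrale de notre équation du jerk j(t) = 60·t^2 - 72·t + 6 3 fois. En intégrant le jerk et en utilisant la condition initiale a(0) = -4, nous obtenons a(t) = 20·t^3 - 36·t^2 + 6·t - 4. En intégrant l'accélération et en utilisant la condition initiale v(0) = -1, nous obtenons v(t) = 5·t^4 - 12·t^3 + 3·t^2 - 4·t - 1. La primitive de la vitesse est la position. En utilisant x(0) = 0, nous obtenons x(t) = t^5 - 3·t^4 + t^3 - 2·t^2 - t. De l'équation de la position x(t) = t^5 - 3·t^4 + t^3 - 2·t^2 - t, nous substituons t = 2 pour obtenir x = -18.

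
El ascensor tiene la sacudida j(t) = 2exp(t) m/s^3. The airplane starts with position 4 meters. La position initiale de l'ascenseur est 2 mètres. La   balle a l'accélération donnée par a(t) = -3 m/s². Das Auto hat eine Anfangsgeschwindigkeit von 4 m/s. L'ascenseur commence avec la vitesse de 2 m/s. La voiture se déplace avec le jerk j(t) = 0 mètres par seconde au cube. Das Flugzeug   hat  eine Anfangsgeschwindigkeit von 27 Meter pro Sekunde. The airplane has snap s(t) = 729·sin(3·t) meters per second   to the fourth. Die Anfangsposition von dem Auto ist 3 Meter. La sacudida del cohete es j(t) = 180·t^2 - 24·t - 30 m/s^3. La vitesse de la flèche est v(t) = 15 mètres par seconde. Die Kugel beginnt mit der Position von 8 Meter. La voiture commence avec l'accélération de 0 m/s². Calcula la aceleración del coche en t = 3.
Debemos encontrar la antiderivada de nuestra ecuación de la sacudida j(t) = 0 1 vez. La antiderivada de la sacudida es la aceleración. Usando a(0) = 0, obtenemos a(t) = 0. Usando a(t) = 0 y sustituyendo t = 3, encontramos a = 0.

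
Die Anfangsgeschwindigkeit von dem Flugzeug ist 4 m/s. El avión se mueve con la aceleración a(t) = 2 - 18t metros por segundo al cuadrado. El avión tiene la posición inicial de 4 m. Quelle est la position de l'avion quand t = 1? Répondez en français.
Pour résoudre ceci, nous devons prendre 2 intégrales de notre équation de l'accélération a(t) = 2 - 18·t. En intégrant l'accélération et en utilisant la condition initiale v(0) = 4, nous obtenons v(t) = -9·t^2 + 2·t + 4. L'intégrale de la vitesse, avec x(0) = 4, donne la position: x(t) = -3·t^3 + t^2 + 4·t + 4. De l'équation de la position x(t) = -3·t^3 + t^2 + 4·t + 4, nous substituons t = 1 pour obtenir x = 6.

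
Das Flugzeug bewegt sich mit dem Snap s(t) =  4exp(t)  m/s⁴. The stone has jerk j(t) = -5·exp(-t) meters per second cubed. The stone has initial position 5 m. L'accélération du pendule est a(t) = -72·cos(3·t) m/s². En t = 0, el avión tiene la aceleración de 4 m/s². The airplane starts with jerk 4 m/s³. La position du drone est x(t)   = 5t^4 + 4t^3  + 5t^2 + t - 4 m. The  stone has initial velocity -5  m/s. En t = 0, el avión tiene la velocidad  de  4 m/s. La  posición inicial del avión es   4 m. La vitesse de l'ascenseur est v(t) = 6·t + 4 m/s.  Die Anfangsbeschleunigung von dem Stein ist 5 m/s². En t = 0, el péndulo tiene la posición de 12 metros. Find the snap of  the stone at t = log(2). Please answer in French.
En partant du jerk j(t) = -5·exp(-t), nous prenons 1 dérivée. La dérivée du jerk donne le snap: s(t) = 5·exp(-t). Nous avons le snap s(t) = 5·exp(-t). En substituant t = log(2): s(log(2)) = 5/2.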